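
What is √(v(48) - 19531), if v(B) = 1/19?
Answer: 12*I*√48963/19 ≈ 139.75*I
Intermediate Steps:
v(B) = 1/19
√(v(48) - 19531) = √(1/19 - 19531) = √(-371088/19) = 12*I*√48963/19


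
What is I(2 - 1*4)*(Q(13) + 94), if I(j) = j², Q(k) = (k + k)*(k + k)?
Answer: 3080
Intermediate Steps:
Q(k) = 4*k² (Q(k) = (2*k)*(2*k) = 4*k²)
I(2 - 1*4)*(Q(13) + 94) = (2 - 1*4)²*(4*13² + 94) = (2 - 4)²*(4*169 + 94) = (-2)²*(676 + 94) = 4*770 = 3080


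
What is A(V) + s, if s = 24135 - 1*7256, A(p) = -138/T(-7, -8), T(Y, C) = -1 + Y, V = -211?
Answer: 67585/4 ≈ 16896.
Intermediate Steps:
A(p) = 69/4 (A(p) = -138/(-1 - 7) = -138/(-8) = -138*(-⅛) = 69/4)
s = 16879 (s = 24135 - 7256 = 16879)
A(V) + s = 69/4 + 16879 = 67585/4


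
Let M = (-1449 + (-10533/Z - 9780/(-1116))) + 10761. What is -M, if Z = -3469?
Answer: -3008016308/322617 ≈ -9323.8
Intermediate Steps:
M = 3008016308/322617 (M = (-1449 + (-10533/(-3469) - 9780/(-1116))) + 10761 = (-1449 + (-10533*(-1/3469) - 9780*(-1/1116))) + 10761 = (-1449 + (10533/3469 + 815/93)) + 10761 = (-1449 + 3806804/322617) + 10761 = -463665229/322617 + 10761 = 3008016308/322617 ≈ 9323.8)
-M = -1*3008016308/322617 = -3008016308/322617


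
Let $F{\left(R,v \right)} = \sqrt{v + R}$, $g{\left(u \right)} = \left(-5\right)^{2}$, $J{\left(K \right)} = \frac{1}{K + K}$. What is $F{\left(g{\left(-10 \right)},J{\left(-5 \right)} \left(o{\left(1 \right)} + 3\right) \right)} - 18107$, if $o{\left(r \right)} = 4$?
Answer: $-18107 + \frac{9 \sqrt{30}}{10} \approx -18102.0$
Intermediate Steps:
$J{\left(K \right)} = \frac{1}{2 K}$
$g{\left(u \right)} = 25$
$F{\left(R,v \right)} = \sqrt{R + v}$
$F{\left(g{\left(-10 \right)},J{\left(-5 \right)} \left(o{\left(1 \right)} + 3\right) \right)} - 18107 = \sqrt{25 + \frac{1}{2 \left(-5\right)} \left(4 + 3\right)} - 18107 = \sqrt{25 + \frac{1}{2} \left(- \frac{1}{5}\right) 7} - 18107 = \sqrt{25 - \frac{7}{10}} - 18107 = \sqrt{\frac{243}{10}} - 18107 = \frac{9 \sqrt{30}}{10} - 18107 = -18107 + \frac{9 \sqrt{30}}{10}$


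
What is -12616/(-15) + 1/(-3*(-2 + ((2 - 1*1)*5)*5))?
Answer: 96721/115 ≈ 841.05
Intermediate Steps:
-12616/(-15) + 1/(-3*(-2 + ((2 - 1*1)*5)*5)) = -12616*(-1)/15 + 1/(-3*(-2 + ((2 - 1)*5)*5)) = -83*(-152/15) + 1/(-3*(-2 + (1*5)*5)) = 12616/15 + 1/(-3*(-2 + 5*5)) = 12616/15 + 1/(-3*(-2 + 25)) = 12616/15 + 1/(-3*23) = 12616/15 + 1/(-69) = 12616/15 - 1/69 = 96721/115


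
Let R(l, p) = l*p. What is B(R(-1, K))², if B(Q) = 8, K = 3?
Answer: 64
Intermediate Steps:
B(R(-1, K))² = 8² = 64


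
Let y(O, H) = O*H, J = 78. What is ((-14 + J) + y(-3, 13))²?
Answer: 625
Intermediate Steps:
y(O, H) = H*O
((-14 + J) + y(-3, 13))² = ((-14 + 78) + 13*(-3))² = (64 - 39)² = 25² = 625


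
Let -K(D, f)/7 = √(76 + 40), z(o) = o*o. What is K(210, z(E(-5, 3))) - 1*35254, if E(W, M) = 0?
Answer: -35254 - 14*√29 ≈ -35329.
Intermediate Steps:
z(o) = o²
K(D, f) = -14*√29 (K(D, f) = -7*√(76 + 40) = -14*√29)
K(210, z(E(-5, 3))) - 1*35254 = -14*√29 - 1*35254 = -14*√29 - 35254 = -35254 - 14*√29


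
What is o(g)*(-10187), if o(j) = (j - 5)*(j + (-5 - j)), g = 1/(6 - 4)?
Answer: -458415/2 ≈ -2.2921e+5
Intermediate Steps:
g = 1/2 ≈ 0.50000
o(j) = 25 - 5*j (o(j) = (-5 + j)*(-5) = 25 - 5*j)
o(g)*(-10187) = (25 - 5*1/2)*(-10187) = (25 - 5/2)*(-10187) = (45/2)*(-10187) = -458415/2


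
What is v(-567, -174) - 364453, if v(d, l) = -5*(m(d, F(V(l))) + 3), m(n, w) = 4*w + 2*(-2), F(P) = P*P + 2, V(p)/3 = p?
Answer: -5814168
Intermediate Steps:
V(p) = 3*p
F(P) = 2 + P² (F(P) = P² + 2 = 2 + P²)
m(n, w) = -4 + 4*w (m(n, w) = 4*w - 4 = -4 + 4*w)
v(d, l) = -35 - 180*l² (v(d, l) = -5*((-4 + 4*(2 + (3*l)²)) + 3) = -5*((-4 + 4*(2 + 9*l²)) + 3) = -5*((-4 + (8 + 36*l²)) + 3) = -5*((4 + 36*l²) + 3) = -5*(7 + 36*l²) = -35 - 180*l²)
v(-567, -174) - 364453 = (-35 - 180*(-174)²) - 364453 = (-35 - 180*30276) - 364453 = (-35 - 5449680) - 364453 = -5449715 - 364453 = -5814168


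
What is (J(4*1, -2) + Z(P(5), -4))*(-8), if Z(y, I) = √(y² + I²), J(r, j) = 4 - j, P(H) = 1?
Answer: -48 - 8*√17 ≈ -80.985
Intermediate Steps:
Z(y, I) = √(I² + y²)
(J(4*1, -2) + Z(P(5), -4))*(-8) = ((4 - 1*(-2)) + √((-4)² + 1²))*(-8) = ((4 + 2) + √(16 + 1))*(-8) = (6 + √17)*(-8) = -48 - 8*√17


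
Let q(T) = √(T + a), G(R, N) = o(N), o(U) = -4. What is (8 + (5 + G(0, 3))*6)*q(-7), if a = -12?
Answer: 14*I*√19 ≈ 61.025*I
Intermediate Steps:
G(R, N) = -4
q(T) = √(-12 + T) (q(T) = √(T - 12) = √(-12 + T))
(8 + (5 + G(0, 3))*6)*q(-7) = (8 + (5 - 4)*6)*√(-12 - 7) = (8 + 1*6)*√(-19) = (8 + 6)*(I*√19) = 14*(I*√19) = 14*I*√19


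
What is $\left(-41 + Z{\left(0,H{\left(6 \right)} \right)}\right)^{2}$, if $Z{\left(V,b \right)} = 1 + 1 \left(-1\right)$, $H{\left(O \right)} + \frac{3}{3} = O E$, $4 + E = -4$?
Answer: $1681$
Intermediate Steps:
$E = -8$ ($E = -4 - 4 = -8$)
$H{\left(O \right)} = -1 - 8 O$ ($H{\left(O \right)} = -1 + O \left(-8\right) = -1 - 8 O$)
$Z{\left(V,b \right)} = 0$ ($Z{\left(V,b \right)} = 1 - 1 = 0$)
$\left(-41 + Z{\left(0,H{\left(6 \right)} \right)}\right)^{2} = \left(-41 + 0\right)^{2} = \left(-41\right)^{2} = 1681$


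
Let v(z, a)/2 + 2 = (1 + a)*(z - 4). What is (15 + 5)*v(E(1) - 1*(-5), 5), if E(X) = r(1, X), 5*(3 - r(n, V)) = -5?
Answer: 1120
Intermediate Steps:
r(n, V) = 4 (r(n, V) = 3 - 1/5*(-5) = 3 + 1 = 4)
E(X) = 4
v(z, a) = -4 + 2*(1 + a)*(-4 + z) (v(z, a) = -4 + 2*((1 + a)*(z - 4)) = -4 + 2*((1 + a)*(-4 + z)) = -4 + 2*(1 + a)*(-4 + z))
(15 + 5)*v(E(1) - 1*(-5), 5) = (15 + 5)*(-12 - 8*5 + 2*(4 - 1*(-5)) + 2*5*(4 - 1*(-5))) = 20*(-12 - 40 + 2*(4 + 5) + 2*5*(4 + 5)) = 20*(-12 - 40 + 2*9 + 2*5*9) = 20*(-12 - 40 + 18 + 90) = 20*56 = 1120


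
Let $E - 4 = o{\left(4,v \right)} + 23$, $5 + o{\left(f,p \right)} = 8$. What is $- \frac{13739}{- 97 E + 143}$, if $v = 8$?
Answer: $\frac{13739}{2767} \approx 4.9653$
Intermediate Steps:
$o{\left(f,p \right)} = 3$ ($o{\left(f,p \right)} = -5 + 8 = 3$)
$E = 30$ ($E = 4 + \left(3 + 23\right) = 4 + 26 = 30$)
$- \frac{13739}{- 97 E + 143} = - \frac{13739}{\left(-97\right) 30 + 143} = - \frac{13739}{-2910 + 143} = - \frac{13739}{-2767} = \left(-13739\right) \left(- \frac{1}{2767}\right) = \frac{13739}{2767}$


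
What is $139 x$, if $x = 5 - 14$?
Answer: $-1251$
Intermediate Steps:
$x = -9$ ($x = 5 - 14 = -9$)
$139 x = 139 \left(-9\right) = -1251$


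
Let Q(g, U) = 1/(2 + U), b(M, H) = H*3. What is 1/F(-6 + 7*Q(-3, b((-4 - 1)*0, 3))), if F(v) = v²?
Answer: 121/3481 ≈ 0.034760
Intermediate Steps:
b(M, H) = 3*H
1/F(-6 + 7*Q(-3, b((-4 - 1)*0, 3))) = 1/((-6 + 7/(2 + 3*3))²) = 1/((-6 + 7/(2 + 9))²) = 1/((-6 + 7/11)²) = 1/((-59/11)²) = 1/(3481/121) = 121/3481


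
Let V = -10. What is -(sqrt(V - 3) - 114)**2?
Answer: -12983 + 228*I*sqrt(13) ≈ -12983.0 + 822.07*I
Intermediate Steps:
-(sqrt(V - 3) - 114)**2 = -(sqrt(-10 - 3) - 114)**2 = -(sqrt(-13) - 114)**2 = -(I*sqrt(13) - 114)**2 = -(-114 + I*sqrt(13))**2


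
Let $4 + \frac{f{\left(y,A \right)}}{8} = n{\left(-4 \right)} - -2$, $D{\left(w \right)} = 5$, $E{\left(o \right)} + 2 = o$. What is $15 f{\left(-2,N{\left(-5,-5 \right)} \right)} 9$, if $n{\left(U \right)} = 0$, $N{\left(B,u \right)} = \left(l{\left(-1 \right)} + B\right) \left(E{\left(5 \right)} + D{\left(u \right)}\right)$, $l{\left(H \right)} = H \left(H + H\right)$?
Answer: $-2160$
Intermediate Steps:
$l{\left(H \right)} = 2 H^{2}$ ($l{\left(H \right)} = H 2 H = 2 H^{2}$)
$E{\left(o \right)} = -2 + o$
$N{\left(B,u \right)} = 16 + 8 B$ ($N{\left(B,u \right)} = \left(2 \left(-1\right)^{2} + B\right) \left(\left(-2 + 5\right) + 5\right) = \left(2 \cdot 1 + B\right) \left(3 + 5\right) = \left(2 + B\right) 8 = 16 + 8 B$)
$f{\left(y,A \right)} = -16$ ($f{\left(y,A \right)} = -32 + 8 \left(0 - -2\right) = -32 + 8 \left(0 + 2\right) = -32 + 8 \cdot 2 = -32 + 16 = -16$)
$15 f{\left(-2,N{\left(-5,-5 \right)} \right)} 9 = 15 \left(-16\right) 9 = \left(-240\right) 9 = -2160$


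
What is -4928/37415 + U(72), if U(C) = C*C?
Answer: 27707776/5345 ≈ 5183.9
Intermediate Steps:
U(C) = C**2
-4928/37415 + U(72) = -4928/37415 + 72**2 = -4928*1/37415 + 5184 = -704/5345 + 5184 = 27707776/5345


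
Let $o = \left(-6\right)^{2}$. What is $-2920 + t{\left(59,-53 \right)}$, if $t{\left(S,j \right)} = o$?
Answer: $-2884$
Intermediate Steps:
$o = 36$
$t{\left(S,j \right)} = 36$
$-2920 + t{\left(59,-53 \right)} = -2920 + 36 = -2884$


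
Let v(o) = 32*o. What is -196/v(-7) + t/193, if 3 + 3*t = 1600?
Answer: 16829/4632 ≈ 3.6332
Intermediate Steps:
t = 1597/3 (t = -1 + (1/3)*1600 = -1 + 1600/3 = 1597/3 ≈ 532.33)
-196/v(-7) + t/193 = -196/(32*(-7)) + (1597/3)/193 = -196/(-224) + (1597/3)*(1/193) = -196*(-1/224) + 1597/579 = 7/8 + 1597/579 = 16829/4632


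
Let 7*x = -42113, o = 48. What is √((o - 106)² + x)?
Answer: I*√129955/7 ≈ 51.499*I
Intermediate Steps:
x = -42113/7 (x = (⅐)*(-42113) = -42113/7 ≈ -6016.1)
√((o - 106)² + x) = √((48 - 106)² - 42113/7) = √((-58)² - 42113/7) = √(3364 - 42113/7) = √(-18565/7) = I*√129955/7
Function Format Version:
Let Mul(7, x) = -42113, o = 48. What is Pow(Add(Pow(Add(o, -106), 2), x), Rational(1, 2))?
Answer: Mul(Rational(1, 7), I, Pow(129955, Rational(1, 2))) ≈ Mul(51.499, I)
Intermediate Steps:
x = Rational(-42113, 7) (x = Mul(Rational(1, 7), -42113) = Rational(-42113, 7) ≈ -6016.1)
Pow(Add(Pow(Add(o, -106), 2), x), Rational(1, 2)) = Pow(Add(Pow(Add(48, -106), 2), Rational(-42113, 7)), Rational(1, 2)) = Pow(Add(Pow(-58, 2), Rational(-42113, 7)), Rational(1, 2)) = Pow(Add(3364, Rational(-42113, 7)), Rational(1, 2)) = Pow(Rational(-18565, 7), Rational(1, 2)) = Mul(Rational(1, 7), I, Pow(129955, Rational(1, 2)))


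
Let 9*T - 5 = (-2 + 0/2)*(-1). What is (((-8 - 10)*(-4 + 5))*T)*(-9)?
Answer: 126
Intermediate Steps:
T = 7/9 (T = 5/9 + ((-2 + 0/2)*(-1))/9 = 5/9 + ((-2 + 0*(½))*(-1))/9 = 5/9 + ((-2 + 0)*(-1))/9 = 5/9 + (-2*(-1))/9 = 5/9 + (⅑)*2 = 5/9 + 2/9 = 7/9 ≈ 0.77778)
(((-8 - 10)*(-4 + 5))*T)*(-9) = (((-8 - 10)*(-4 + 5))*(7/9))*(-9) = (-18*1*(7/9))*(-9) = -18*7/9*(-9) = -14*(-9) = 126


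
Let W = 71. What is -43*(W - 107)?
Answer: 1548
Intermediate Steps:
-43*(W - 107) = -43*(71 - 107) = -43*(-36) = 1548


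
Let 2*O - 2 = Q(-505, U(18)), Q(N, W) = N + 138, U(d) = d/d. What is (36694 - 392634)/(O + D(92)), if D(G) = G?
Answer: 711880/181 ≈ 3933.0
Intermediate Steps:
U(d) = 1
Q(N, W) = 138 + N
O = -365/2 (O = 1 + (138 - 505)/2 = 1 + (½)*(-367) = 1 - 367/2 = -365/2 ≈ -182.50)
(36694 - 392634)/(O + D(92)) = (36694 - 392634)/(-365/2 + 92) = -355940/(-181/2) = -355940*(-2/181) = 711880/181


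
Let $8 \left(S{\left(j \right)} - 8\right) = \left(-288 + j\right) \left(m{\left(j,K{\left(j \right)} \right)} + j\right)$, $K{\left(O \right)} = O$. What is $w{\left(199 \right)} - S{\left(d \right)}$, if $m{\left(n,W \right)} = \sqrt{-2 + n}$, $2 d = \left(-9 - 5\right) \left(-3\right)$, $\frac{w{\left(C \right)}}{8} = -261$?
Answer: $- \frac{11161}{8} + \frac{267 \sqrt{19}}{8} \approx -1249.6$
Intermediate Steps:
$w{\left(C \right)} = -2088$ ($w{\left(C \right)} = 8 \left(-261\right) = -2088$)
$d = 21$ ($d = \frac{\left(-9 - 5\right) \left(-3\right)}{2} = \frac{\left(-14\right) \left(-3\right)}{2} = \frac{1}{2} \cdot 42 = 21$)
$S{\left(j \right)} = 8 + \frac{\left(-288 + j\right) \left(j + \sqrt{-2 + j}\right)}{8}$ ($S{\left(j \right)} = 8 + \frac{\left(-288 + j\right) \left(\sqrt{-2 + j} + j\right)}{8} = 8 + \frac{\left(-288 + j\right) \left(j + \sqrt{-2 + j}\right)}{8}$)
$w{\left(199 \right)} - S{\left(d \right)} = -2088 - \left(8 - 756 - 36 \sqrt{-2 + 21} + \frac{21^{2}}{8} + \frac{1}{8} \cdot 21 \sqrt{-2 + 21}\right) = -2088 - \left(8 - 756 - 36 \sqrt{19} + \frac{1}{8} \cdot 441 + \frac{1}{8} \cdot 21 \sqrt{19}\right) = -2088 - \left(8 - 756 - 36 \sqrt{19} + \frac{441}{8} + \frac{21 \sqrt{19}}{8}\right) = -2088 - \left(- \frac{5543}{8} - \frac{267 \sqrt{19}}{8}\right) = -2088 + \left(\frac{5543}{8} + \frac{267 \sqrt{19}}{8}\right) = - \frac{11161}{8} + \frac{267 \sqrt{19}}{8}$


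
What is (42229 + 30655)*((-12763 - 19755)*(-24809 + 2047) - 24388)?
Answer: 53945116505952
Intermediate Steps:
(42229 + 30655)*((-12763 - 19755)*(-24809 + 2047) - 24388) = 72884*(-32518*(-22762) - 24388) = 72884*(740174716 - 24388) = 72884*740150328 = 53945116505952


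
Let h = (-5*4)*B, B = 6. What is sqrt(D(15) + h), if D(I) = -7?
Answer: I*sqrt(127) ≈ 11.269*I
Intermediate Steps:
h = -120 (h = -5*4*6 = -20*6 = -120)
sqrt(D(15) + h) = sqrt(-7 - 120) = sqrt(-127) = I*sqrt(127)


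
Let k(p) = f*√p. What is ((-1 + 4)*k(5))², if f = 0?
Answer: 0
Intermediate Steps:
k(p) = 0 (k(p) = 0*√p = 0)
((-1 + 4)*k(5))² = ((-1 + 4)*0)² = (3*0)² = 0² = 0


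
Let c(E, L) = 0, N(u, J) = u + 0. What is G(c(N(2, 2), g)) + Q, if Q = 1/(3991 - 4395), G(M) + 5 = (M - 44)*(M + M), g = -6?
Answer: -2021/404 ≈ -5.0025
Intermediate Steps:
N(u, J) = u
G(M) = -5 + 2*M*(-44 + M) (G(M) = -5 + (M - 44)*(M + M) = -5 + (-44 + M)*(2*M) = -5 + 2*M*(-44 + M))
Q = -1/404 (Q = 1/(-404) = -1/404 ≈ -0.0024752)
G(c(N(2, 2), g)) + Q = (-5 - 88*0 + 2*0²) - 1/404 = (-5 + 0 + 2*0) - 1/404 = (-5 + 0 + 0) - 1/404 = -5 - 1/404 = -2021/404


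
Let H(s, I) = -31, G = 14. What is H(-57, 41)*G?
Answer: -434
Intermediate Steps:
H(-57, 41)*G = -31*14 = -434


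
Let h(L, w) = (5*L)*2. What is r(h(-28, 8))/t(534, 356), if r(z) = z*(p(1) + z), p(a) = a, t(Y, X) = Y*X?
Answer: 3255/7921 ≈ 0.41093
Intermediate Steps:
t(Y, X) = X*Y
h(L, w) = 10*L
r(z) = z*(1 + z)
r(h(-28, 8))/t(534, 356) = ((10*(-28))*(1 + 10*(-28)))/((356*534)) = -280*(1 - 280)/190104 = -280*(-279)*(1/190104) = 78120*(1/190104) = 3255/7921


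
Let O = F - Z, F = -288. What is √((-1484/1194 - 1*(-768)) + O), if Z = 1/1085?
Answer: √200873454041085/647745 ≈ 21.880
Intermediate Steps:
Z = 1/1085 ≈ 0.00092166
O = -312481/1085 (O = -288 - 1*1/1085 = -288 - 1/1085 = -312481/1085 ≈ -288.00)
√((-1484/1194 - 1*(-768)) + O) = √((-1484/1194 - 1*(-768)) - 312481/1085) = √((-1484*1/1194 + 768) - 312481/1085) = √((-742/597 + 768) - 312481/1085) = √(457754/597 - 312481/1085) = √(310111933/647745) = √200873454041085/647745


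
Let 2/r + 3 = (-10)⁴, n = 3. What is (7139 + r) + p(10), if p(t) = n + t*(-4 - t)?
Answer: 69998996/9997 ≈ 7002.0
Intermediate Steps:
r = 2/9997 (r = 2/(-3 + (-10)⁴) = 2/(-3 + 10000) = 2/9997 ≈ 0.00020006)
p(t) = 3 + t*(-4 - t)
(7139 + r) + p(10) = (7139 + 2/9997) + (3 - 1*10² - 4*10) = 71368585/9997 + (3 - 1*100 - 40) = 71368585/9997 + (3 - 100 - 40) = 71368585/9997 - 137 = 69998996/9997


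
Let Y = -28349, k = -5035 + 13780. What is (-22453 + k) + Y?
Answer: -42057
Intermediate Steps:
k = 8745
(-22453 + k) + Y = (-22453 + 8745) - 28349 = -13708 - 28349 = -42057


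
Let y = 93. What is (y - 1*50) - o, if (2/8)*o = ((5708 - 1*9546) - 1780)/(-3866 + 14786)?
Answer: 61504/1365 ≈ 45.058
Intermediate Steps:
o = -2809/1365 (o = 4*(((5708 - 1*9546) - 1780)/(-3866 + 14786)) = 4*(((5708 - 9546) - 1780)/10920) = 4*((-3838 - 1780)*(1/10920)) = 4*(-5618*1/10920) = 4*(-2809/5460) = -2809/1365 ≈ -2.0579)
(y - 1*50) - o = (93 - 1*50) - 1*(-2809/1365) = (93 - 50) + 2809/1365 = 43 + 2809/1365 = 61504/1365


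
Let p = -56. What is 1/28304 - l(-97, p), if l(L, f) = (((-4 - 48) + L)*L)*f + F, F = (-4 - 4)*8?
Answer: 22910163329/28304 ≈ 8.0943e+5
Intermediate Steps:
F = -64 (F = -8*8 = -64)
l(L, f) = -64 + L*f*(-52 + L) (l(L, f) = (((-4 - 48) + L)*L)*f - 64 = ((-52 + L)*L)*f - 64 = (L*(-52 + L))*f - 64 = L*f*(-52 + L) - 64 = -64 + L*f*(-52 + L))
1/28304 - l(-97, p) = 1/28304 - (-64 - 56*(-97)**2 - 52*(-97)*(-56)) = 1/28304 - (-64 - 56*9409 - 282464) = 1/28304 - (-64 - 526904 - 282464) = 1/28304 - 1*(-809432) = 1/28304 + 809432 = 22910163329/28304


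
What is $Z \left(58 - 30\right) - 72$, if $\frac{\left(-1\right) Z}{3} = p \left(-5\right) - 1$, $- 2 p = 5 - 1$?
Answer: $-828$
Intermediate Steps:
$p = -2$ ($p = - \frac{5 - 1}{2} = \left(- \frac{1}{2}\right) 4 = -2$)
$Z = -27$ ($Z = - 3 \left(\left(-2\right) \left(-5\right) - 1\right) = - 3 \left(10 - 1\right) = \left(-3\right) 9 = -27$)
$Z \left(58 - 30\right) - 72 = - 27 \left(58 - 30\right) - 72 = \left(-27\right) 28 - 72 = -756 - 72 = -828$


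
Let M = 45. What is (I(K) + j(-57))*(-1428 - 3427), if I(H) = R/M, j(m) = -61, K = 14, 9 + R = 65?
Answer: 2611019/9 ≈ 2.9011e+5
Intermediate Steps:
R = 56 (R = -9 + 65 = 56)
I(H) = 56/45
(I(K) + j(-57))*(-1428 - 3427) = (56/45 - 61)*(-1428 - 3427) = -2689/45*(-4855) = 2611019/9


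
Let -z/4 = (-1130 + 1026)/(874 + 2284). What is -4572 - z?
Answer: -7219396/1579 ≈ -4572.1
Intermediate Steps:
z = 208/1579 (z = -4*(-1130 + 1026)/(874 + 2284) = -(-416)/3158 = -4*(-52/1579) = 208/1579 ≈ 0.13173)
-4572 - z = -4572 - 1*208/1579 = -4572 - 208/1579 = -7219396/1579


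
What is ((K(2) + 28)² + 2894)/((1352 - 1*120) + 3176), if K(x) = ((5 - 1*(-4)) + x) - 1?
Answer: 2169/2204 ≈ 0.98412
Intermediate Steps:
K(x) = 8 + x (K(x) = ((5 + 4) + x) - 1 = (9 + x) - 1 = 8 + x)
((K(2) + 28)² + 2894)/((1352 - 1*120) + 3176) = (((8 + 2) + 28)² + 2894)/((1352 - 1*120) + 3176) = ((10 + 28)² + 2894)/((1352 - 120) + 3176) = (38² + 2894)/(1232 + 3176) = (1444 + 2894)/4408 = 4338*(1/4408) = 2169/2204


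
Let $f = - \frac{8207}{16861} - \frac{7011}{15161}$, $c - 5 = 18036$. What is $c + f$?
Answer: $\frac{4611571353663}{255629621} \approx 18040.0$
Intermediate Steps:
$c = 18041$ ($c = 5 + 18036 = 18041$)
$f = - \frac{242638798}{255629621}$ ($f = \left(-8207\right) \frac{1}{16861} - \frac{7011}{15161} = - \frac{8207}{16861} - \frac{7011}{15161} = - \frac{242638798}{255629621} \approx -0.94918$)
$c + f = 18041 - \frac{242638798}{255629621} = \frac{4611571353663}{255629621}$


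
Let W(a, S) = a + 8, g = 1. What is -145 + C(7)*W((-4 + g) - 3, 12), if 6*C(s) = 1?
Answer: -434/3 ≈ -144.67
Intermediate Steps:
C(s) = ⅙ (C(s) = (⅙)*1 = ⅙)
W(a, S) = 8 + a
-145 + C(7)*W((-4 + g) - 3, 12) = -145 + (8 + ((-4 + 1) - 3))/6 = -145 + (8 + (-3 - 3))/6 = -145 + (8 - 6)/6 = -145 + (⅙)*2 = -145 + ⅓ = -434/3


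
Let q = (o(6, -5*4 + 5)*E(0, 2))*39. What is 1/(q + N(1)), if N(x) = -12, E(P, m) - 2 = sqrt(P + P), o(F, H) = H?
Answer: -1/1182 ≈ -0.00084602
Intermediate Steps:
E(P, m) = 2 + sqrt(2)*sqrt(P) (E(P, m) = 2 + sqrt(P + P) = 2 + sqrt(2*P) = 2 + sqrt(2)*sqrt(P))
q = -1170 (q = ((-5*4 + 5)*(2 + sqrt(2)*sqrt(0)))*39 = ((-20 + 5)*(2 + sqrt(2)*0))*39 = -15*(2 + 0)*39 = -15*2*39 = -30*39 = -1170)
1/(q + N(1)) = 1/(-1170 - 12) = 1/(-1182) = -1/1182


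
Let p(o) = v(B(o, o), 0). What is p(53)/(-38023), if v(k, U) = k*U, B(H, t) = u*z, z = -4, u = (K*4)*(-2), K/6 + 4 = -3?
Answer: 0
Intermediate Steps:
K = -42 (K = -24 + 6*(-3) = -24 - 18 = -42)
u = 336 (u = -42*4*(-2) = -168*(-2) = 336)
B(H, t) = -1344 (B(H, t) = 336*(-4) = -1344)
v(k, U) = U*k
p(o) = 0 (p(o) = 0*(-1344) = 0)
p(53)/(-38023) = 0/(-38023) = 0*(-1/38023) = 0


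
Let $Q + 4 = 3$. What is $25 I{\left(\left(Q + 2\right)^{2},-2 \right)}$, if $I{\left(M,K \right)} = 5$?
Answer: $125$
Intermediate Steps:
$Q = -1$ ($Q = -4 + 3 = -1$)
$25 I{\left(\left(Q + 2\right)^{2},-2 \right)} = 25 \cdot 5 = 125$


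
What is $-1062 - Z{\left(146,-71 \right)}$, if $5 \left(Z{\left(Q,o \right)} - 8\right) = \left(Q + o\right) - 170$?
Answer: $-1051$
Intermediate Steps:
$Z{\left(Q,o \right)} = -26 + \frac{Q}{5} + \frac{o}{5}$ ($Z{\left(Q,o \right)} = 8 + \frac{\left(Q + o\right) - 170}{5} = 8 + \frac{-170 + Q + o}{5} = 8 + \left(-34 + \frac{Q}{5} + \frac{o}{5}\right) = -26 + \frac{Q}{5} + \frac{o}{5}$)
$-1062 - Z{\left(146,-71 \right)} = -1062 - \left(-26 + \frac{1}{5} \cdot 146 + \frac{1}{5} \left(-71\right)\right) = -1062 - \left(-26 + \frac{146}{5} - \frac{71}{5}\right) = -1062 - -11 = -1062 + 11 = -1051$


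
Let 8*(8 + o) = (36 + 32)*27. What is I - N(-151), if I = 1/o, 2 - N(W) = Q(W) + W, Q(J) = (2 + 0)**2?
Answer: -66005/443 ≈ -149.00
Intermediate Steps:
Q(J) = 4 (Q(J) = 2**2 = 4)
N(W) = -2 - W (N(W) = 2 - (4 + W) = 2 + (-4 - W) = -2 - W)
o = 443/2 (o = -8 + ((36 + 32)*27)/8 = -8 + (68*27)/8 = -8 + (1/8)*1836 = -8 + 459/2 = 443/2 ≈ 221.50)
I = 2/443 (I = 1/(443/2) = 2/443 ≈ 0.0045147)
I - N(-151) = 2/443 - (-2 - 1*(-151)) = 2/443 - (-2 + 151) = 2/443 - 1*149 = 2/443 - 149 = -66005/443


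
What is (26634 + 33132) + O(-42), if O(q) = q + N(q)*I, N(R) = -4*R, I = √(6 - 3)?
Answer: 59724 + 168*√3 ≈ 60015.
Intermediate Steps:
I = √3 ≈ 1.7320
O(q) = q - 4*q*√3 (O(q) = q + (-4*q)*√3 = q - 4*q*√3)
(26634 + 33132) + O(-42) = (26634 + 33132) - 42*(1 - 4*√3) = 59766 + (-42 + 168*√3) = 59724 + 168*√3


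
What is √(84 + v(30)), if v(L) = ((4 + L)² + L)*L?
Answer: 4*√2229 ≈ 188.85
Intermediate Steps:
v(L) = L*(L + (4 + L)²) (v(L) = (L + (4 + L)²)*L = L*(L + (4 + L)²))
√(84 + v(30)) = √(84 + 30*(30 + (4 + 30)²)) = √(84 + 30*(30 + 34²)) = √(84 + 30*(30 + 1156)) = √(84 + 30*1186) = √(84 + 35580) = √35664 = 4*√2229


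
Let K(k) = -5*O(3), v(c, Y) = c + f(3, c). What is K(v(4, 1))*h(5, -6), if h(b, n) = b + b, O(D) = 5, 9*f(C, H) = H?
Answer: -250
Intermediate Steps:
f(C, H) = H/9
v(c, Y) = 10*c/9 (v(c, Y) = c + c/9 = 10*c/9)
h(b, n) = 2*b
K(k) = -25 (K(k) = -5*5 = -25)
K(v(4, 1))*h(5, -6) = -50*5 = -25*10 = -250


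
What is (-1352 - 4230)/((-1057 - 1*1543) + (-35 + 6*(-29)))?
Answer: 5582/2809 ≈ 1.9872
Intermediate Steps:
(-1352 - 4230)/((-1057 - 1*1543) + (-35 + 6*(-29))) = -5582/((-1057 - 1543) + (-35 - 174)) = -5582/(-2600 - 209) = -5582/(-2809) = -5582*(-1/2809) = 5582/2809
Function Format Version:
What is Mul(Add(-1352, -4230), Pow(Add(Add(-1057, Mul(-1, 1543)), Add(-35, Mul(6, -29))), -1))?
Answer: Rational(5582, 2809) ≈ 1.9872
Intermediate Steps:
Mul(Add(-1352, -4230), Pow(Add(Add(-1057, Mul(-1, 1543)), Add(-35, Mul(6, -29))), -1)) = Mul(-5582, Pow(Add(Add(-1057, -1543), Add(-35, -174)), -1)) = Mul(-5582, Pow(Add(-2600, -209), -1)) = Mul(-5582, Pow(-2809, -1)) = Mul(-5582, Rational(-1, 2809)) = Rational(5582, 2809)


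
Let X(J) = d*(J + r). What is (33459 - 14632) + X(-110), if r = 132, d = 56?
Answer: 20059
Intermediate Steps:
X(J) = 7392 + 56*J (X(J) = 56*(J + 132) = 56*(132 + J) = 7392 + 56*J)
(33459 - 14632) + X(-110) = (33459 - 14632) + (7392 + 56*(-110)) = 18827 + (7392 - 6160) = 18827 + 1232 = 20059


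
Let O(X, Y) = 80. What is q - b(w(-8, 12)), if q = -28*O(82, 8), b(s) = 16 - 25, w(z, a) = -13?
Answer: -2231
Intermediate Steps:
b(s) = -9
q = -2240 (q = -28*80 = -2240)
q - b(w(-8, 12)) = -2240 - 1*(-9) = -2240 + 9 = -2231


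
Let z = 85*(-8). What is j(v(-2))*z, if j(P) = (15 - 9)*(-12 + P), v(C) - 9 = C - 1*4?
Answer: 36720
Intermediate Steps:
v(C) = 5 + C (v(C) = 9 + (C - 1*4) = 9 + (C - 4) = 9 + (-4 + C) = 5 + C)
j(P) = -72 + 6*P (j(P) = 6*(-12 + P) = -72 + 6*P)
z = -680
j(v(-2))*z = (-72 + 6*(5 - 2))*(-680) = (-72 + 6*3)*(-680) = (-72 + 18)*(-680) = -54*(-680) = 36720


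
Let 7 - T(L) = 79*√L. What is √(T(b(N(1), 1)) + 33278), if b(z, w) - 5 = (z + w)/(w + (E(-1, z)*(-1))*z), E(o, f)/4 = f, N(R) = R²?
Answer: √(299565 - 237*√39)/3 ≈ 181.99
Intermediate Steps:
E(o, f) = 4*f
b(z, w) = 5 + (w + z)/(w - 4*z²) (b(z, w) = 5 + (z + w)/(w + ((4*z)*(-1))*z) = 5 + (w + z)/(w + (-4*z)*z) = 5 + (w + z)/(w - 4*z²))
T(L) = 7 - 79*√L
√(T(b(N(1), 1)) + 33278) = √((7 - 79*√(-1/(1 - 4*(1²)²))*√(-6 - 1 + 20)) + 33278) = √((7 - 79*√(-1/(1 - 4*1²))*√(-7 + 20)) + 33278) = √((7 - 79*√13*√(-1/(1 - 4*1))) + 33278) = √((7 - 79*√13*√(-1/(1 - 4))) + 33278) = √((7 - 79*√13*√(-1/(-3))) + 33278) = √((7 - 79*√39/3) + 33278) = √(33285 - 79*√39/3)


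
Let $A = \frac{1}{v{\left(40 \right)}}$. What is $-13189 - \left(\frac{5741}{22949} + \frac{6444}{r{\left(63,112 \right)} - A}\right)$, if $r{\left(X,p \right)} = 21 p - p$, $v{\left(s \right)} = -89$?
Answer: $- \frac{60355769433506}{4575135589} \approx -13192.0$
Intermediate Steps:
$r{\left(X,p \right)} = 20 p$
$A = - \frac{1}{89}$ ($A = \frac{1}{-89} = - \frac{1}{89} \approx -0.011236$)
$-13189 - \left(\frac{5741}{22949} + \frac{6444}{r{\left(63,112 \right)} - A}\right) = -13189 - \left(\frac{5741}{22949} + \frac{6444}{20 \cdot 112 - - \frac{1}{89}}\right) = -13189 - \left(5741 \cdot \frac{1}{22949} + \frac{6444}{2240 + \frac{1}{89}}\right) = -13189 - \left(\frac{5741}{22949} + \frac{6444}{\frac{199361}{89}}\right) = -13189 - \left(\frac{5741}{22949} + 6444 \cdot \frac{89}{199361}\right) = -13189 - \left(\frac{5741}{22949} + \frac{573516}{199361}\right) = -13189 - \frac{14306150185}{4575135589} = - \frac{60355769433506}{4575135589}$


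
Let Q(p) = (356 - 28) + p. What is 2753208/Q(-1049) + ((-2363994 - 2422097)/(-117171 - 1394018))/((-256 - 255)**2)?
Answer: -155203519492803163/40644127835507 ≈ -3818.6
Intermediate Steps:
Q(p) = 328 + p
2753208/Q(-1049) + ((-2363994 - 2422097)/(-117171 - 1394018))/((-256 - 255)**2) = 2753208/(328 - 1049) + ((-2363994 - 2422097)/(-117171 - 1394018))/((-256 - 255)**2) = 2753208/(-721) + (-4786091/(-1511189))/((-511)**2) = 2753208*(-1/721) - 4786091*(-1/1511189)/261121 = -2753208/721 + (4786091/1511189)*(1/261121) = -2753208/721 + 4786091/394603182869 = -155203519492803163/40644127835507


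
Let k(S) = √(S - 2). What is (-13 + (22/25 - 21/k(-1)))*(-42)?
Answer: 12726/25 - 294*I*√3 ≈ 509.04 - 509.22*I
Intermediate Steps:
k(S) = √(-2 + S)
(-13 + (22/25 - 21/k(-1)))*(-42) = (-13 + (22/25 - 21/√(-2 - 1)))*(-42) = (-13 + (22*(1/25) - 21*(-I*√3/3)))*(-42) = (-13 + (22/25 - 21*(-I*√3/3)))*(-42) = (-13 + (22/25 - (-7)*I*√3))*(-42) = (-13 + (22/25 + 7*I*√3))*(-42) = (-303/25 + 7*I*√3)*(-42) = 12726/25 - 294*I*√3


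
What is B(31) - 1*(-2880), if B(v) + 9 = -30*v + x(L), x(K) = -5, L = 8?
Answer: 1936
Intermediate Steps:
B(v) = -14 - 30*v (B(v) = -9 + (-30*v - 5) = -9 + (-5 - 30*v) = -14 - 30*v)
B(31) - 1*(-2880) = (-14 - 30*31) - 1*(-2880) = (-14 - 930) + 2880 = -944 + 2880 = 1936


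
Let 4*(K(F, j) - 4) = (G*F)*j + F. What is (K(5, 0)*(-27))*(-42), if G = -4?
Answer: 11907/2 ≈ 5953.5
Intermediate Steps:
K(F, j) = 4 + F/4 - F*j (K(F, j) = 4 + ((-4*F)*j + F)/4 = 4 + (-4*F*j + F)/4 = 4 + (F - 4*F*j)/4 = 4 + (F/4 - F*j) = 4 + F/4 - F*j)
(K(5, 0)*(-27))*(-42) = ((4 + (¼)*5 - 1*5*0)*(-27))*(-42) = ((4 + 5/4 + 0)*(-27))*(-42) = ((21/4)*(-27))*(-42) = -567/4*(-42) = 11907/2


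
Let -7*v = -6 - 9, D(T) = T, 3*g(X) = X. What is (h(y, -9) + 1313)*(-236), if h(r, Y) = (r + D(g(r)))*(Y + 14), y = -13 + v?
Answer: -6148508/21 ≈ -2.9279e+5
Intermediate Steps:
g(X) = X/3
v = 15/7 (v = -(-6 - 9)/7 = -1/7*(-15) = 15/7 ≈ 2.1429)
y = -76/7 (y = -13 + 15/7 = -76/7 ≈ -10.857)
h(r, Y) = 4*r*(14 + Y)/3 (h(r, Y) = (r + r/3)*(Y + 14) = (4*r/3)*(14 + Y) = 4*r*(14 + Y)/3)
(h(y, -9) + 1313)*(-236) = ((4/3)*(-76/7)*(14 - 9) + 1313)*(-236) = ((4/3)*(-76/7)*5 + 1313)*(-236) = (-1520/21 + 1313)*(-236) = (26053/21)*(-236) = -6148508/21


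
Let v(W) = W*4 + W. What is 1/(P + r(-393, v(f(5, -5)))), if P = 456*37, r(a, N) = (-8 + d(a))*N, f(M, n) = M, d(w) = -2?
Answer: 1/16622 ≈ 6.0161e-5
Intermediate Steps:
v(W) = 5*W (v(W) = 4*W + W = 5*W)
r(a, N) = -10*N (r(a, N) = (-8 - 2)*N = -10*N)
P = 16872
1/(P + r(-393, v(f(5, -5)))) = 1/(16872 - 50*5) = 1/(16872 - 10*25) = 1/(16872 - 250) = 1/16622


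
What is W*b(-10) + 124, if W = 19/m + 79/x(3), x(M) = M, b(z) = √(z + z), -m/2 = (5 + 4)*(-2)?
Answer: 124 + 967*I*√5/18 ≈ 124.0 + 120.13*I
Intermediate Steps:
m = 36 (m = -2*(5 + 4)*(-2) = -18*(-2) = -2*(-18) = 36)
b(z) = √2*√z (b(z) = √(2*z) = √2*√z)
W = 967/36 (W = 19/36 + 79/3 = 967/36 ≈ 26.861)
W*b(-10) + 124 = 967*(√2*√(-10))/36 + 124 = 967*(√2*(I*√10))/36 + 124 = 967*(2*I*√5)/36 + 124 = 967*I*√5/18 + 124 = 124 + 967*I*√5/18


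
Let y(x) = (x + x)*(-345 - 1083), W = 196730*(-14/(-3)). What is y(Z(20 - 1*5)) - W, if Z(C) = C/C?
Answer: -2762788/3 ≈ -9.2093e+5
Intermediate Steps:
Z(C) = 1
W = 2754220/3 (W = 196730*(-14*(-⅓)) = 196730*(14/3) = 2754220/3 ≈ 9.1807e+5)
y(x) = -2856*x (y(x) = (2*x)*(-1428) = -2856*x)
y(Z(20 - 1*5)) - W = -2856*1 - 1*2754220/3 = -2856 - 2754220/3 = -2762788/3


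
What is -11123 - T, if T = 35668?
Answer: -46791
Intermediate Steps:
-11123 - T = -11123 - 1*35668 = -11123 - 35668 = -46791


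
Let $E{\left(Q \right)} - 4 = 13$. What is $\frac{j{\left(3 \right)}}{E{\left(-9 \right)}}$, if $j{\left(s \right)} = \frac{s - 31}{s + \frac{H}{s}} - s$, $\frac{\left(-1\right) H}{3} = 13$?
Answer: $- \frac{1}{85} \approx -0.011765$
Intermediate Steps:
$H = -39$ ($H = \left(-3\right) 13 = -39$)
$E{\left(Q \right)} = 17$ ($E{\left(Q \right)} = 4 + 13 = 17$)
$j{\left(s \right)} = - s + \frac{-31 + s}{s - \frac{39}{s}}$ ($j{\left(s \right)} = \frac{s - 31}{s - \frac{39}{s}} - s = \frac{-31 + s}{s - \frac{39}{s}} - s = - s + \frac{-31 + s}{s - \frac{39}{s}}$)
$\frac{j{\left(3 \right)}}{E{\left(-9 \right)}} = \frac{3 \frac{1}{-39 + 3^{2}} \left(8 + 3 - 3^{2}\right)}{17} = \frac{3 \left(8 + 3 - 9\right)}{-39 + 9} \cdot \frac{1}{17} = \frac{3 \left(8 + 3 - 9\right)}{-30} \cdot \frac{1}{17} = 3 \left(- \frac{1}{30}\right) 2 \cdot \frac{1}{17} = \left(- \frac{1}{5}\right) \frac{1}{17} = - \frac{1}{85}$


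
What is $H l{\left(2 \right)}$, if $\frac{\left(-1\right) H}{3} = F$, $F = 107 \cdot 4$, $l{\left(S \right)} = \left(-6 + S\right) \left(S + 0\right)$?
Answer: $10272$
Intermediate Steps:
$l{\left(S \right)} = S \left(-6 + S\right)$ ($l{\left(S \right)} = \left(-6 + S\right) S = S \left(-6 + S\right)$)
$F = 428$
$H = -1284$ ($H = \left(-3\right) 428 = -1284$)
$H l{\left(2 \right)} = - 1284 \cdot 2 \left(-6 + 2\right) = - 1284 \cdot 2 \left(-4\right) = \left(-1284\right) \left(-8\right) = 10272$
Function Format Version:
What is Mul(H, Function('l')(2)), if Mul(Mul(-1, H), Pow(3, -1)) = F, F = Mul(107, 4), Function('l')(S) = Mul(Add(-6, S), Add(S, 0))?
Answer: 10272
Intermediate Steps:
Function('l')(S) = Mul(S, Add(-6, S)) (Function('l')(S) = Mul(Add(-6, S), S) = Mul(S, Add(-6, S)))
F = 428
H = -1284 (H = Mul(-3, 428) = -1284)
Mul(H, Function('l')(2)) = Mul(-1284, Mul(2, Add(-6, 2))) = Mul(-1284, Mul(2, -4)) = Mul(-1284, -8) = 10272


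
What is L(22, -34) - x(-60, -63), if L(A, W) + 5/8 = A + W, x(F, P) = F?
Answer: 379/8 ≈ 47.375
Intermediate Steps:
L(A, W) = -5/8 + A + W (L(A, W) = -5/8 + (A + W) = -5/8 + A + W)
L(22, -34) - x(-60, -63) = (-5/8 + 22 - 34) - 1*(-60) = -101/8 + 60 = 379/8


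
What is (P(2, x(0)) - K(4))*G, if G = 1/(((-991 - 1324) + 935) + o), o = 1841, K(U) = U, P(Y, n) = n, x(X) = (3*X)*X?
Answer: -4/461 ≈ -0.0086768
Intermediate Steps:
x(X) = 3*X²
G = 1/461 (G = 1/(((-991 - 1324) + 935) + 1841) = 1/((-2315 + 935) + 1841) = 1/(-1380 + 1841) = 1/461 ≈ 0.0021692)
(P(2, x(0)) - K(4))*G = (3*0² - 1*4)*(1/461) = (3*0 - 4)*(1/461) = (0 - 4)*(1/461) = -4*1/461 = -4/461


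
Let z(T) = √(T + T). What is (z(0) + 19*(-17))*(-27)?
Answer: 8721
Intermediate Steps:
z(T) = √2*√T (z(T) = √(2*T) = √2*√T)
(z(0) + 19*(-17))*(-27) = (√2*√0 + 19*(-17))*(-27) = (√2*0 - 323)*(-27) = (0 - 323)*(-27) = -323*(-27) = 8721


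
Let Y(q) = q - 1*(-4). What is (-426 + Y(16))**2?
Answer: 164836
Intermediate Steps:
Y(q) = 4 + q (Y(q) = q + 4 = 4 + q)
(-426 + Y(16))**2 = (-426 + (4 + 16))**2 = (-426 + 20)**2 = (-406)**2 = 164836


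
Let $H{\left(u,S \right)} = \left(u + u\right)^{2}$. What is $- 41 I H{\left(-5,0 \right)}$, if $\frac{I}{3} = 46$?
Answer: $-565800$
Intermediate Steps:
$H{\left(u,S \right)} = 4 u^{2}$ ($H{\left(u,S \right)} = \left(2 u\right)^{2} = 4 u^{2}$)
$I = 138$ ($I = 3 \cdot 46 = 138$)
$- 41 I H{\left(-5,0 \right)} = \left(-41\right) 138 \cdot 4 \left(-5\right)^{2} = - 5658 \cdot 4 \cdot 25 = \left(-5658\right) 100 = -565800$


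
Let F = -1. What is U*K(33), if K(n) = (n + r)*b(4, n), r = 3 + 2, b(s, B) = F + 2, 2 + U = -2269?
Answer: -86298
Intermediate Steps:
U = -2271 (U = -2 - 2269 = -2271)
b(s, B) = 1 (b(s, B) = -1 + 2 = 1)
r = 5
K(n) = 5 + n (K(n) = (n + 5)*1 = (5 + n)*1 = 5 + n)
U*K(33) = -2271*(5 + 33) = -2271*38 = -86298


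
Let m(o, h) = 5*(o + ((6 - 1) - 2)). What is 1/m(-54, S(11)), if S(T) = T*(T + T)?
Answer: -1/255 ≈ -0.0039216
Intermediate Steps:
S(T) = 2*T² (S(T) = T*(2*T) = 2*T²)
m(o, h) = 15 + 5*o (m(o, h) = 5*(o + (5 - 2)) = 5*(o + 3) = 5*(3 + o) = 15 + 5*o)
1/m(-54, S(11)) = 1/(15 + 5*(-54)) = 1/(15 - 270) = 1/(-255) = -1/255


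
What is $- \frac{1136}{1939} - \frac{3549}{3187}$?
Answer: $- \frac{10501943}{6179593} \approx -1.6995$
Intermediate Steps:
$- \frac{1136}{1939} - \frac{3549}{3187} = - \frac{10501943}{6179593}$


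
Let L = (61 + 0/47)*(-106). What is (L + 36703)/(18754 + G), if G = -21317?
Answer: -30237/2563 ≈ -11.798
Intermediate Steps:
L = -6466 (L = (61 + 0*(1/47))*(-106) = (61 + 0)*(-106) = 61*(-106) = -6466)
(L + 36703)/(18754 + G) = (-6466 + 36703)/(18754 - 21317) = 30237/(-2563) = 30237*(-1/2563) = -30237/2563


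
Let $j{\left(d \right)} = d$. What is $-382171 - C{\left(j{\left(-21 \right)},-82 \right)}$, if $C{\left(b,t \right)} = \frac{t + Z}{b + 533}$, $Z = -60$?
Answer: $- \frac{97835705}{256} \approx -3.8217 \cdot 10^{5}$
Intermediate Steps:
$C{\left(b,t \right)} = \frac{-60 + t}{533 + b}$ ($C{\left(b,t \right)} = \frac{t - 60}{b + 533} = \frac{-60 + t}{533 + b}$)
$-382171 - C{\left(j{\left(-21 \right)},-82 \right)} = -382171 - \frac{-60 - 82}{533 - 21} = -382171 - \frac{1}{512} \left(-142\right) = -382171 - - \frac{71}{256} = -382171 + \frac{71}{256} = - \frac{97835705}{256}$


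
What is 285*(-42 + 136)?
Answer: 26790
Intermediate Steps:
285*(-42 + 136) = 285*94 = 26790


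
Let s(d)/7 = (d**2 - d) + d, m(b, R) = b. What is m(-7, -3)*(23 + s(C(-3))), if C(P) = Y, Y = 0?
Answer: -161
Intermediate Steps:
C(P) = 0
s(d) = 7*d**2 (s(d) = 7*((d**2 - d) + d) = 7*d**2)
m(-7, -3)*(23 + s(C(-3))) = -7*(23 + 7*0**2) = -7*(23 + 7*0) = -7*(23 + 0) = -7*23 = -161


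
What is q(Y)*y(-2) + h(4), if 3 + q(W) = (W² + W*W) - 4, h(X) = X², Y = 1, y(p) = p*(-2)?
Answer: -4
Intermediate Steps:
y(p) = -2*p
q(W) = -7 + 2*W² (q(W) = -3 + ((W² + W*W) - 4) = -3 + ((W² + W²) - 4) = -3 + (2*W² - 4) = -3 + (-4 + 2*W²) = -7 + 2*W²)
q(Y)*y(-2) + h(4) = (-7 + 2*1²)*(-2*(-2)) + 4² = (-7 + 2*1)*4 + 16 = (-7 + 2)*4 + 16 = -5*4 + 16 = -20 + 16 = -4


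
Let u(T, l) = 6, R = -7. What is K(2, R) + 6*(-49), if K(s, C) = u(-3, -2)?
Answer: -288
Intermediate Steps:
K(s, C) = 6
K(2, R) + 6*(-49) = 6 + 6*(-49) = 6 - 294 = -288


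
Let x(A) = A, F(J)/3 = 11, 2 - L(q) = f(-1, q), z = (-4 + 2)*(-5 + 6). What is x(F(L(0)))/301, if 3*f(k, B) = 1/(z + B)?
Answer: 33/301 ≈ 0.10963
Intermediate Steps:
z = -2 (z = -2*1 = -2)
f(k, B) = 1/(3*(-2 + B))
L(q) = 2 - 1/(3*(-2 + q))
F(J) = 33 (F(J) = 3*11 = 33)
x(F(L(0)))/301 = 33/301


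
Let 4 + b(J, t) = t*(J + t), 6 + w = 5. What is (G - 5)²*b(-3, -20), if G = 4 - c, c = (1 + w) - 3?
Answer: 1824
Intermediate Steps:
w = -1 (w = -6 + 5 = -1)
b(J, t) = -4 + t*(J + t)
c = -3 (c = (1 - 1) - 3 = 0 - 3 = -3)
G = 7 (G = 4 - 1*(-3) = 4 + 3 = 7)
(G - 5)²*b(-3, -20) = (7 - 5)²*(-4 + (-20)² - 3*(-20)) = 2²*(-4 + 400 + 60) = 4*456 = 1824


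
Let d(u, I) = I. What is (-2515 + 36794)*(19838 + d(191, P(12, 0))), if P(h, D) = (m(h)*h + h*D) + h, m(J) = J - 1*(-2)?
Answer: 686197022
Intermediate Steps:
m(J) = 2 + J (m(J) = J + 2 = 2 + J)
P(h, D) = h + D*h + h*(2 + h) (P(h, D) = ((2 + h)*h + h*D) + h = (h*(2 + h) + D*h) + h = (D*h + h*(2 + h)) + h = h + D*h + h*(2 + h))
(-2515 + 36794)*(19838 + d(191, P(12, 0))) = (-2515 + 36794)*(19838 + 12*(3 + 0 + 12)) = 34279*(19838 + 12*15) = 34279*(19838 + 180) = 34279*20018 = 686197022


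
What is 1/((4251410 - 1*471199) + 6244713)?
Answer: 1/10024924 ≈ 9.9751e-8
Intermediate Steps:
1/((4251410 - 1*471199) + 6244713) = 1/((4251410 - 471199) + 6244713) = 1/(3780211 + 6244713) = 1/10024924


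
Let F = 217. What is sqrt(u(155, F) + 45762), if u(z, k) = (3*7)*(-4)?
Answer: sqrt(45678) ≈ 213.72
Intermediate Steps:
u(z, k) = -84 (u(z, k) = 21*(-4) = -84)
sqrt(u(155, F) + 45762) = sqrt(-84 + 45762) = sqrt(45678)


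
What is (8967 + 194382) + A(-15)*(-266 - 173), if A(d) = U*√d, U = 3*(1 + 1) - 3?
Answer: 203349 - 1317*I*√15 ≈ 2.0335e+5 - 5100.7*I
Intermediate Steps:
U = 3 (U = 3*2 - 3 = 6 - 3 = 3)
A(d) = 3*√d
(8967 + 194382) + A(-15)*(-266 - 173) = (8967 + 194382) + (3*√(-15))*(-266 - 173) = 203349 + (3*(I*√15))*(-439) = 203349 + (3*I*√15)*(-439) = 203349 - 1317*I*√15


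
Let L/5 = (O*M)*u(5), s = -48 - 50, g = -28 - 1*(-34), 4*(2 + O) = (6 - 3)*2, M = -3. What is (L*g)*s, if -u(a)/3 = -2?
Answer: -26460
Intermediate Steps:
u(a) = 6 (u(a) = -3*(-2) = 6)
O = -½ (O = -2 + ((6 - 3)*2)/4 = -2 + (3*2)/4 = -2 + (¼)*6 = -2 + 3/2 = -½ ≈ -0.50000)
g = 6 (g = -28 + 34 = 6)
s = -98
L = 45 (L = 5*(-½*(-3)*6) = 5*((3/2)*6) = 5*9 = 45)
(L*g)*s = (45*6)*(-98) = 270*(-98) = -26460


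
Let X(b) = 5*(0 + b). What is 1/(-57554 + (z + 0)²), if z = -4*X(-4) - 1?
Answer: -1/51313 ≈ -1.9488e-5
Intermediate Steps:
X(b) = 5*b
z = 79 (z = -20*(-4) - 1 = -4*(-20) - 1 = 80 - 1 = 79)
1/(-57554 + (z + 0)²) = 1/(-57554 + (79 + 0)²) = 1/(-57554 + 79²) = 1/(-57554 + 6241) = 1/(-51313) = -1/51313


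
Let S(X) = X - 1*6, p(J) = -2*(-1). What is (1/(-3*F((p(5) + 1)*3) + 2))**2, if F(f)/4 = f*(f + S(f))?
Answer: 1/1674436 ≈ 5.9722e-7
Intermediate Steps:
p(J) = 2
S(X) = -6 + X (S(X) = X - 6 = -6 + X)
F(f) = 4*f*(-6 + 2*f) (F(f) = 4*(f*(f + (-6 + f))) = 4*(f*(-6 + 2*f)) = 4*f*(-6 + 2*f))
(1/(-3*F((p(5) + 1)*3) + 2))**2 = (1/(-24*(2 + 1)*3*(-3 + (2 + 1)*3) + 2))**2 = (1/(-24*3*3*(-3 + 3*3) + 2))**2 = (1/(-24*9*(-3 + 9) + 2))**2 = (1/(-24*9*6 + 2))**2 = (1/(-3*432 + 2))**2 = (1/(-1296 + 2))**2 = (1/(-1294))**2 = (-1/1294)**2 = 1/1674436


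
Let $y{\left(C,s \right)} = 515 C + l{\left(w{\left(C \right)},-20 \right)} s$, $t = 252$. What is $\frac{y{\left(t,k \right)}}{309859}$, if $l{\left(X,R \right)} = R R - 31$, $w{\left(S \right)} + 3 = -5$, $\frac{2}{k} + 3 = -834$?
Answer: $\frac{12069458}{28816887} \approx 0.41883$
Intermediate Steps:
$k = - \frac{2}{837}$ ($k = \frac{2}{-3 - 834} = \frac{2}{-837} = 2 \left(- \frac{1}{837}\right) = - \frac{2}{837} \approx -0.0023895$)
$w{\left(S \right)} = -8$ ($w{\left(S \right)} = -3 - 5 = -8$)
$l{\left(X,R \right)} = -31 + R^{2}$ ($l{\left(X,R \right)} = R^{2} - 31 = -31 + R^{2}$)
$y{\left(C,s \right)} = 369 s + 515 C$ ($y{\left(C,s \right)} = 515 C + \left(-31 + \left(-20\right)^{2}\right) s = 515 C + \left(-31 + 400\right) s = 515 C + 369 s = 369 s + 515 C$)
$\frac{y{\left(t,k \right)}}{309859} = \frac{369 \left(- \frac{2}{837}\right) + 515 \cdot 252}{309859} = \left(- \frac{82}{93} + 129780\right) \frac{1}{309859} = \frac{12069458}{93} \cdot \frac{1}{309859} = \frac{12069458}{28816887}$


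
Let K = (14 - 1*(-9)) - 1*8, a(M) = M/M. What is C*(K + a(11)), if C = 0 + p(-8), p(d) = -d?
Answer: 128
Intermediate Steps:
a(M) = 1
K = 15 (K = (14 + 9) - 8 = 23 - 8 = 15)
C = 8 (C = 0 - 1*(-8) = 0 + 8 = 8)
C*(K + a(11)) = 8*(15 + 1) = 8*16 = 128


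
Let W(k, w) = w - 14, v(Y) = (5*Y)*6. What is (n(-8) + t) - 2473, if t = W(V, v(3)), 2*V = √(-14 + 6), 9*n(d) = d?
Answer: -21581/9 ≈ -2397.9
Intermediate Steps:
n(d) = d/9
v(Y) = 30*Y
V = I*√2 (V = √(-14 + 6)/2 = √(-8)/2 = (2*I*√2)/2 = I*√2 ≈ 1.4142*I)
W(k, w) = -14 + w
t = 76 (t = -14 + 30*3 = -14 + 90 = 76)
(n(-8) + t) - 2473 = ((⅑)*(-8) + 76) - 2473 = (-8/9 + 76) - 2473 = 676/9 - 2473 = -21581/9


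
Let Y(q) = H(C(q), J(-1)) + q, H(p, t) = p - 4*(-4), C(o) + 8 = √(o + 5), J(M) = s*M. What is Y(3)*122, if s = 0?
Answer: 1342 + 244*√2 ≈ 1687.1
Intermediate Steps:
J(M) = 0 (J(M) = 0*M = 0)
C(o) = -8 + √(5 + o) (C(o) = -8 + √(o + 5) = -8 + √(5 + o))
H(p, t) = 16 + p (H(p, t) = p - 1*(-16) = p + 16 = 16 + p)
Y(q) = 8 + q + √(5 + q) (Y(q) = (16 + (-8 + √(5 + q))) + q = (8 + √(5 + q)) + q = 8 + q + √(5 + q))
Y(3)*122 = (8 + 3 + √(5 + 3))*122 = (8 + 3 + √8)*122 = (8 + 3 + 2*√2)*122 = (11 + 2*√2)*122 = 1342 + 244*√2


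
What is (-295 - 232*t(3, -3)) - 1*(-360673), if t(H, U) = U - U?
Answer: 360378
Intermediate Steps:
t(H, U) = 0
(-295 - 232*t(3, -3)) - 1*(-360673) = (-295 - 232*0) - 1*(-360673) = (-295 + 0) + 360673 = -295 + 360673 = 360378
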